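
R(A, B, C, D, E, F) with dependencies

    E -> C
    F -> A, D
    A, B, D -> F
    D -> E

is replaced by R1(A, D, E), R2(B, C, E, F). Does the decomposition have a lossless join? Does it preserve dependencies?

Lossless test: (E)⁺ = {C, E}, which is a superkey of neither fragment — lossy.
Dependency preservation: the restricted closure of {F} across the fragments never reaches {A, D}, so F → A, D cannot be enforced without a join — not preserved.

lossy and not dependency-preserving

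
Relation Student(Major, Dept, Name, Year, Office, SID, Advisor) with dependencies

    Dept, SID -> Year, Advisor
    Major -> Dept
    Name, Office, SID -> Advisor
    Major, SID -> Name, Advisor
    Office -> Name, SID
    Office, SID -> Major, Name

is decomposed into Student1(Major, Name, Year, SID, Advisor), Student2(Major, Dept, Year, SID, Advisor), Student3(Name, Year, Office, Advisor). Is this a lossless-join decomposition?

No

Chase test. Columns are Major, Dept, Name, Year, Office, SID, Advisor; row i has aⱼ where attribute j ∈ Studenti, else bᵢⱼ.
Initial tableau (one row per fragment):
  row 1: a1 b12 a3 a4 b15 a6 a7
  row 2: a1 a2 b23 a4 b25 a6 a7
  row 3: b31 b32 a3 a4 a5 b36 a7
Rows 1 and 2 agree on Major; apply Major→Dept and equate their Dept entries.
Rows 1 and 2 agree on Major, SID; apply Major, SID→Name, Advisor and equate their Name, Advisor entries.
No row becomes fully distinguished — the join is lossy.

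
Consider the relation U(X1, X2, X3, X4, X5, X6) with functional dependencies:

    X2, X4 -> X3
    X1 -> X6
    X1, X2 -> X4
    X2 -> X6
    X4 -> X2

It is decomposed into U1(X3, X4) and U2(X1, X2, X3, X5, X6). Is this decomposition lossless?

No

Common attributes: U1 ∩ U2 = {X3}.
No dependency enlarges {X3}, so (X3)⁺ = {X3}.
The closure contains neither all of U1 = {X3, X4} nor all of U2 = {X1, X2, X3, X5, X6}, so the common attributes are not a superkey of either fragment. The join is lossy.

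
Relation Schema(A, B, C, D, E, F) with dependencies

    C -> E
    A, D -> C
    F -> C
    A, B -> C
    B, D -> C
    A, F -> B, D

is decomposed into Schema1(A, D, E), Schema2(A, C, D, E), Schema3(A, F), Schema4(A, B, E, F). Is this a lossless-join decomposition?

Chase test. Columns are A, B, C, D, E, F; row i has aⱼ where attribute j ∈ Schemai, else bᵢⱼ.
Initial tableau (one row per fragment):
  row 1: a1 b12 b13 a4 a5 b16
  row 2: a1 b22 a3 a4 a5 b26
  row 3: a1 b32 b33 b34 b35 a6
  row 4: a1 a2 b43 b44 a5 a6
Rows 1 and 2 agree on A, D; apply A, D→C and equate their C entries.
Rows 3 and 4 agree on F; apply F→C and equate their C entries.
Rows 3 and 4 agree on A, F; apply A, F→B, D and equate their B, D entries.
Rows 3 and 4 agree on C; apply C→E and equate their E entries.
No row becomes fully distinguished — the join is lossy.

No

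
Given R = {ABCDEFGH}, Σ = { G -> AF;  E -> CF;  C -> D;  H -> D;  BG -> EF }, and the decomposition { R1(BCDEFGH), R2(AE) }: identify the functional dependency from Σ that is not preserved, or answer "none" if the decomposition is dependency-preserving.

G -> AF

Check G → AF: no single fragment contains all of {AFG}, and the restricted closure of {G} across the fragments never reaches {AF}.
E → CF is preserved.
C → D is preserved.
H → D is preserved.
BG → EF is preserved.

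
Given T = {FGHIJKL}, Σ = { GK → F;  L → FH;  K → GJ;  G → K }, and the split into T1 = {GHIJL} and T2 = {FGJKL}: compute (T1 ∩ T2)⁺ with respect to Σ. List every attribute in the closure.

FGHJKL

T1 ∩ T2 = {GJL}.
L → FH applies, adding FH
G → K applies, adding K
Closure: {FGHJKL}.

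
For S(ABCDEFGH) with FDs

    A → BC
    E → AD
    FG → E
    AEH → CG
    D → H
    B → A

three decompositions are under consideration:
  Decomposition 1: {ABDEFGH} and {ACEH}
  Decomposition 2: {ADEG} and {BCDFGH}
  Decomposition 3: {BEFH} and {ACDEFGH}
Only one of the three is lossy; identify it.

Decomposition 2

Decomposition 1: common = {AEH}, closure = {ABCDEGH} → lossless.
Decomposition 2: common = {DG}, closure = {DGH} → lossy.
Decomposition 3: common = {EFH}, closure = {ABCDEFGH} → lossless.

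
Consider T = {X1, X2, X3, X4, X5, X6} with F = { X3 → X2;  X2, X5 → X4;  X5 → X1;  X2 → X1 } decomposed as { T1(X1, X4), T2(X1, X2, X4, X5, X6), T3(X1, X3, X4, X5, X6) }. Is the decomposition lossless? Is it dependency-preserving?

lossy and not dependency-preserving

Lossless test (chase): applying each FD to every pair of rows produces no changes in the tableau, so no row becomes fully distinguished — the join is lossy.
Dependency preservation: the restricted closure of {X3} across the fragments never reaches {X2}, so X3 → X2 cannot be enforced without a join — not preserved.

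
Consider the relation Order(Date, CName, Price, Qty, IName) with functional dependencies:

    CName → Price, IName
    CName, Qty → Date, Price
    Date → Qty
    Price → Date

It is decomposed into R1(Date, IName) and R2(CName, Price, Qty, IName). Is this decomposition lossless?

No

Common attributes: R1 ∩ R2 = {IName}.
No dependency enlarges {IName}, so (IName)⁺ = {IName}.
The closure contains neither all of R1 = {Date, IName} nor all of R2 = {CName, Price, Qty, IName}, so the common attributes are not a superkey of either fragment. The join is lossy.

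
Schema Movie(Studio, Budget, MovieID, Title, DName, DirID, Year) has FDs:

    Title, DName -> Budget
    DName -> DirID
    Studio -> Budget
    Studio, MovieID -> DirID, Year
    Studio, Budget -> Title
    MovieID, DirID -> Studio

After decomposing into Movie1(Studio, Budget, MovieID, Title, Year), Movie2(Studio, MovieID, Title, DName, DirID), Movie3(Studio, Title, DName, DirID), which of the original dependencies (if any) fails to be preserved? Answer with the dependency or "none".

Check Title, DName → Budget: no single fragment contains all of {Budget, Title, DName}, and the restricted closure of {Title, DName} across the fragments never reaches {Budget}.
DName → DirID is preserved.
Studio → Budget is preserved.
Studio, MovieID → DirID, Year is preserved.
Studio, Budget → Title is preserved.
MovieID, DirID → Studio is preserved.

Title, DName -> Budget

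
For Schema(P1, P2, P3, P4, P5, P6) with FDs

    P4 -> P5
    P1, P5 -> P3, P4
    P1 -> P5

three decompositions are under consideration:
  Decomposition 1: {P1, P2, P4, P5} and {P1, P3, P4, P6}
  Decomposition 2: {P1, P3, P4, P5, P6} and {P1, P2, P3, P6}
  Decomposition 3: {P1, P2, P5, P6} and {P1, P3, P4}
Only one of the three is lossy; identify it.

Decomposition 1

Decomposition 1: common = {P1, P4}, closure = {P1, P3, P4, P5} → lossy.
Decomposition 2: common = {P1, P3, P6}, closure = {P1, P3, P4, P5, P6} → lossless.
Decomposition 3: common = {P1}, closure = {P1, P3, P4, P5} → lossless.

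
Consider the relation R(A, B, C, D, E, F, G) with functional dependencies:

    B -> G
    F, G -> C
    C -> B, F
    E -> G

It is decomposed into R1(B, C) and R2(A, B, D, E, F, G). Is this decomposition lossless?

Common attributes: R1 ∩ R2 = {B}.
Closure of {B}: B → G applies, adding G. So (B)⁺ = {B, G}.
The closure contains neither all of R1 = {B, C} nor all of R2 = {A, B, D, E, F, G}, so the common attributes are not a superkey of either fragment. The join is lossy.

No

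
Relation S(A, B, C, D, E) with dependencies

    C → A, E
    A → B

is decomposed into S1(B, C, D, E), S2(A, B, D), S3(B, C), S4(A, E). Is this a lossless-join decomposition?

Chase test. Columns are A, B, C, D, E; row i has aⱼ where attribute j ∈ Si, else bᵢⱼ.
Initial tableau (one row per fragment):
  row 1: b11 a2 a3 a4 a5
  row 2: a1 a2 b23 a4 b25
  row 3: b31 a2 a3 b34 b35
  row 4: a1 b42 b43 b44 a5
Rows 1 and 3 agree on C; apply C→A, E and equate their A, E entries.
Rows 2 and 4 agree on A; apply A→B and equate their B entries.
No row becomes fully distinguished — the join is lossy.

No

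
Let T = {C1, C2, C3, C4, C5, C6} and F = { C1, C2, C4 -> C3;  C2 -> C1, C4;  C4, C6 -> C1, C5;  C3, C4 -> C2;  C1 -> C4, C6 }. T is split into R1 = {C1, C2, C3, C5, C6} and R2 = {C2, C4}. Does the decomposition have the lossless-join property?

Yes

Common attributes: R1 ∩ R2 = {C2}.
Closure of {C2}: C2 → C1, C4 applies, adding C1, C4; C1 → C4, C6 applies, adding C6; C1, C2, C4 → C3 applies, adding C3; C4, C6 → C1, C5 applies, adding C5. So (C2)⁺ = {C1, C2, C3, C4, C5, C6}.
This closure contains every attribute of R1, so R1 ∩ R2 → R1. The join is lossless.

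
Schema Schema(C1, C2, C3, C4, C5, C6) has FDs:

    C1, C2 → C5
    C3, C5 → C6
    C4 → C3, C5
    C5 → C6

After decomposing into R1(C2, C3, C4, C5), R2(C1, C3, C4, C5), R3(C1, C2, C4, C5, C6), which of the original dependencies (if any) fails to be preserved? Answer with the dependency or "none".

C1, C2 → C5 lies within R3.
C3, C5 → C6: restricted closure across fragments reaches C6.
C4 → C3, C5 lies within R1.
C5 → C6 lies within R3.
Every dependency is enforceable on the fragments, so the decomposition is dependency-preserving.

none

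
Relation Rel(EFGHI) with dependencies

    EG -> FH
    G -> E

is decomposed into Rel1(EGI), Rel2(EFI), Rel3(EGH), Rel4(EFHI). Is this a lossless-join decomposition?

Chase test. Columns are EFGHI; row i has aⱼ where attribute j ∈ Reli, else bᵢⱼ.
Initial tableau (one row per fragment):
  row 1: a1 b12 a3 b14 a5
  row 2: a1 a2 b23 b24 a5
  row 3: a1 b32 a3 a4 b35
  row 4: a1 a2 b43 a4 a5
Rows 1 and 3 agree on EG; apply EG→FH and equate their FH entries.
No row becomes fully distinguished — the join is lossy.

No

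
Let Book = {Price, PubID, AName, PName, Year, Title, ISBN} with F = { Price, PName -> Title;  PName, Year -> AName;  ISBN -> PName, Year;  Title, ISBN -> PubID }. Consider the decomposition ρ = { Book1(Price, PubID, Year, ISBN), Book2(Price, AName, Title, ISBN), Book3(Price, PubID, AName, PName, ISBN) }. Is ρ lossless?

Chase test. Columns are Price, PubID, AName, PName, Year, Title, ISBN; row i has aⱼ where attribute j ∈ Booki, else bᵢⱼ.
Initial tableau (one row per fragment):
  row 1: a1 a2 b13 b14 a5 b16 a7
  row 2: a1 b22 a3 b24 b25 a6 a7
  row 3: a1 a2 a3 a4 b35 b36 a7
Rows 1 and 2 agree on ISBN; apply ISBN→PName, Year and equate their PName, Year entries.
Rows 1 and 3 agree on ISBN; apply ISBN→PName, Year and equate their PName, Year entries.
Rows 1 and 2 agree on Price, PName; apply Price, PName→Title and equate their Title entries.
Rows 1 and 3 agree on Price, PName; apply Price, PName→Title and equate their Title entries.
Rows 1 and 2 agree on PName, Year; apply PName, Year→AName and equate their AName entries.
Rows 1 and 2 agree on Title, ISBN; apply Title, ISBN→PubID and equate their PubID entries.
Row 1 is now all distinguished symbols — the join is lossless.

Yes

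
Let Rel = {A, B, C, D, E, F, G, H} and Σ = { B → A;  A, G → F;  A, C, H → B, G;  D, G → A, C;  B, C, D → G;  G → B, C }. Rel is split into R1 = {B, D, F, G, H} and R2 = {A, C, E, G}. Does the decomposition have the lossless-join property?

Common attributes: R1 ∩ R2 = {G}.
Closure of {G}: G → B, C applies, adding B, C; B → A applies, adding A; A, G → F applies, adding F. So (G)⁺ = {A, B, C, F, G}.
The closure contains neither all of R1 = {B, D, F, G, H} nor all of R2 = {A, C, E, G}, so the common attributes are not a superkey of either fragment. The join is lossy.

No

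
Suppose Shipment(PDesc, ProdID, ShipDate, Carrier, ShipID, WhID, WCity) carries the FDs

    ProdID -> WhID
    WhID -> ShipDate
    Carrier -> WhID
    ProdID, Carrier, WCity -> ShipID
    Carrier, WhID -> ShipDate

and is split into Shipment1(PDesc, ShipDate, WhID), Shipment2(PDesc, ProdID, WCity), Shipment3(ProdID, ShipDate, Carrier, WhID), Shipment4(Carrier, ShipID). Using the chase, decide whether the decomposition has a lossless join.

No

Chase test. Columns are PDesc, ProdID, ShipDate, Carrier, ShipID, WhID, WCity; row i has aⱼ where attribute j ∈ Shipmenti, else bᵢⱼ.
Initial tableau (one row per fragment):
  row 1: a1 b12 a3 b14 b15 a6 b17
  row 2: a1 a2 b23 b24 b25 b26 a7
  row 3: b31 a2 a3 a4 b35 a6 b37
  row 4: b41 b42 b43 a4 a5 b46 b47
Rows 2 and 3 agree on ProdID; apply ProdID→WhID and equate their WhID entries.
Rows 1 and 2 agree on WhID; apply WhID→ShipDate and equate their ShipDate entries.
Rows 3 and 4 agree on Carrier; apply Carrier→WhID and equate their WhID entries.
Rows 3 and 4 agree on Carrier, WhID; apply Carrier, WhID→ShipDate and equate their ShipDate entries.
No row becomes fully distinguished — the join is lossy.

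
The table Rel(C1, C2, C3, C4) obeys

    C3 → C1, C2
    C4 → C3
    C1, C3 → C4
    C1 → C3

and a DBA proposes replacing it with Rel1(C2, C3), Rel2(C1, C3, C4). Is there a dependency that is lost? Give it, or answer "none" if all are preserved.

none

C3 → C1, C2: restricted closure across fragments reaches C1, C2.
C4 → C3 lies within Rel2.
C1, C3 → C4 lies within Rel2.
C1 → C3 lies within Rel2.
Every dependency is enforceable on the fragments, so the decomposition is dependency-preserving.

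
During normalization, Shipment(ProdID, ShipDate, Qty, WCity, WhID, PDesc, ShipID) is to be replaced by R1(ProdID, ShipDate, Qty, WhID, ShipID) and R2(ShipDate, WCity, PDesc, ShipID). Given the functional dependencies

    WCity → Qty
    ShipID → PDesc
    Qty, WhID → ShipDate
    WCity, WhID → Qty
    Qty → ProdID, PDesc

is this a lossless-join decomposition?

No

Common attributes: R1 ∩ R2 = {ShipDate, ShipID}.
Closure of {ShipDate, ShipID}: ShipID → PDesc applies, adding PDesc. So (ShipDate, ShipID)⁺ = {ShipDate, PDesc, ShipID}.
The closure contains neither all of R1 = {ProdID, ShipDate, Qty, WhID, ShipID} nor all of R2 = {ShipDate, WCity, PDesc, ShipID}, so the common attributes are not a superkey of either fragment. The join is lossy.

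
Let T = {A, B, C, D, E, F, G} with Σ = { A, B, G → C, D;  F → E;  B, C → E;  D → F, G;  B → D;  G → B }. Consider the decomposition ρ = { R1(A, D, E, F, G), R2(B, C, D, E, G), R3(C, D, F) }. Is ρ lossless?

Chase test. Columns are A, B, C, D, E, F, G; row i has aⱼ where attribute j ∈ Ri, else bᵢⱼ.
Initial tableau (one row per fragment):
  row 1: a1 b12 b13 a4 a5 a6 a7
  row 2: b21 a2 a3 a4 a5 b26 a7
  row 3: b31 b32 a3 a4 b35 a6 b37
Rows 1 and 3 agree on F; apply F→E and equate their E entries.
Rows 1 and 2 agree on D; apply D→F, G and equate their F, G entries.
Rows 1 and 3 agree on D; apply D→F, G and equate their F, G entries.
Rows 1 and 2 agree on G; apply G→B and equate their B entries.
Rows 1 and 3 agree on G; apply G→B and equate their B entries.
No row becomes fully distinguished — the join is lossy.

No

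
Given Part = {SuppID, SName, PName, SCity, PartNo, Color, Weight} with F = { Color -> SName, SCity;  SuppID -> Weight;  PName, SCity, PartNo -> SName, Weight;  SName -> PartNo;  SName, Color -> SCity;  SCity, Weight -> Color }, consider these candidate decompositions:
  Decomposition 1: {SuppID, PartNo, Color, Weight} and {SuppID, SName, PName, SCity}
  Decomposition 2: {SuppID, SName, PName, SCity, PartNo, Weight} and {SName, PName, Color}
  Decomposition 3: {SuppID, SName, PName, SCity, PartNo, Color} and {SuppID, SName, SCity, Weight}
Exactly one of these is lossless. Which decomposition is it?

Decomposition 3

Decomposition 1: common = {SuppID}, closure = {SuppID, Weight} → lossy.
Decomposition 2: common = {SName, PName}, closure = {SName, PName, PartNo} → lossy.
Decomposition 3: common = {SuppID, SName, SCity}, closure = {SuppID, SName, SCity, PartNo, Color, Weight} → lossless.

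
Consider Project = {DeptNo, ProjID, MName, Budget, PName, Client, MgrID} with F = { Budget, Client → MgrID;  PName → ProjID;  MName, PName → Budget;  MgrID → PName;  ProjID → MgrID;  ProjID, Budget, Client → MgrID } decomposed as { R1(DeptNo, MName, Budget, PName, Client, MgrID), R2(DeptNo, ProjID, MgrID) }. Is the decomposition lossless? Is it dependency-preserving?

Lossless test: (DeptNo, MgrID)⁺ = {DeptNo, ProjID, PName, MgrID}, which contains all of one fragment — lossless.
Dependency preservation: PName → ProjID; ProjID, Budget, Client → MgrID are not contained in any single fragment, but the restricted closure of each left-hand side across the fragments still reaches the right-hand side; the remaining FDs each lie inside some fragment. All dependencies are preserved.

lossless and dependency-preserving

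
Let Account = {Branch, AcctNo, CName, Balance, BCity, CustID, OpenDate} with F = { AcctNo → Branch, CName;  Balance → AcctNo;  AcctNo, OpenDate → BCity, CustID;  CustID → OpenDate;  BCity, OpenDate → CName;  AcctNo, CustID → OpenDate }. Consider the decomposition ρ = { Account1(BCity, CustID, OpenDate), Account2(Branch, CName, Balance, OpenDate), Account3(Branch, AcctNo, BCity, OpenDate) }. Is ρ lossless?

No

Chase test. Columns are Branch, AcctNo, CName, Balance, BCity, CustID, OpenDate; row i has aⱼ where attribute j ∈ Accounti, else bᵢⱼ.
Initial tableau (one row per fragment):
  row 1: b11 b12 b13 b14 a5 a6 a7
  row 2: a1 b22 a3 a4 b25 b26 a7
  row 3: a1 a2 b33 b34 a5 b36 a7
Rows 1 and 3 agree on BCity, OpenDate; apply BCity, OpenDate→CName and equate their CName entries.
No row becomes fully distinguished — the join is lossy.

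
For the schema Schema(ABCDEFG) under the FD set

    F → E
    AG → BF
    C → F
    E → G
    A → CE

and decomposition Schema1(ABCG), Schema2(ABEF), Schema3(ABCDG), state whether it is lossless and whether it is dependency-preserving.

lossless but not dependency-preserving

Lossless test (chase): Rows 1 and 3 agree on AG; apply AG→BF and equate their BF entries. Rows 1 and 2 agree on A; apply A→CE and equate their CE entries. Rows 1 and 3 agree on A; apply A→CE and equate their CE entries. Rows 1 and 2 agree on C; apply C→F and equate their F entries. Rows 1 and 2 agree on E; apply E→G and equate their G entries. Row 3 is now all distinguished symbols — the join is lossless.
Dependency preservation: the restricted closure of {C} across the fragments never reaches {F}, so C → F cannot be enforced without a join — not preserved.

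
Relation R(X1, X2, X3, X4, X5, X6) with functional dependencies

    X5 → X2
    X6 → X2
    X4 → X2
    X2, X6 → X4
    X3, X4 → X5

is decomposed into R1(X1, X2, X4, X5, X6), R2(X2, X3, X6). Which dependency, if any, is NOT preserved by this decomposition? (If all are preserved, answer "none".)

Check X3, X4 → X5: no single fragment contains all of {X3, X4, X5}, and the restricted closure of {X3, X4} across the fragments never reaches {X5}.
X5 → X2 is preserved.
X6 → X2 is preserved.
X4 → X2 is preserved.
X2, X6 → X4 is preserved.

X3, X4 → X5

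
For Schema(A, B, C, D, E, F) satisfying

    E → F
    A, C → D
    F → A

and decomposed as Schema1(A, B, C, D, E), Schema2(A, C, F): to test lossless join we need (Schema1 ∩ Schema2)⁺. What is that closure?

A, C, D

Schema1 ∩ Schema2 = {A, C}.
A, C → D applies, adding D
Closure: {A, C, D}.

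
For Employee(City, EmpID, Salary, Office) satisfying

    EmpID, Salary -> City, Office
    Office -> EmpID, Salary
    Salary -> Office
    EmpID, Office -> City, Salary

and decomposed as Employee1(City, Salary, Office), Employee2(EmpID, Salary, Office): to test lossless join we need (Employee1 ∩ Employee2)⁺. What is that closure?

Employee1 ∩ Employee2 = {Salary, Office}.
Office → EmpID, Salary applies, adding EmpID
EmpID, Office → City, Salary applies, adding City
Closure: {City, EmpID, Salary, Office}.

City, EmpID, Salary, Office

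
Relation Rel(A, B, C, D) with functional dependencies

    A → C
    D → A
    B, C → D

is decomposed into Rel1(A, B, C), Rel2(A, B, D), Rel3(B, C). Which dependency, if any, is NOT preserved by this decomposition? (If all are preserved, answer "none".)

none

A → C lies within Rel1.
D → A lies within Rel2.
B, C → D: restricted closure across fragments reaches D.
Every dependency is enforceable on the fragments, so the decomposition is dependency-preserving.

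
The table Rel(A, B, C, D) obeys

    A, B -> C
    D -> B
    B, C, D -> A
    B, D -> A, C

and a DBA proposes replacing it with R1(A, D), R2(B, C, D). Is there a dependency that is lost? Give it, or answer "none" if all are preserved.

A, B -> C

Check A, B → C: no single fragment contains all of {A, B, C}, and the restricted closure of {A, B} across the fragments never reaches {C}.
D → B is preserved.
B, C, D → A is preserved.
B, D → A, C is preserved.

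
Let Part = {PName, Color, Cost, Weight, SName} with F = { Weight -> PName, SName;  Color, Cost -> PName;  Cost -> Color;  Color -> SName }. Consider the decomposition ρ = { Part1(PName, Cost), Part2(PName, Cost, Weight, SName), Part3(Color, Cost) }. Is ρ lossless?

Yes

Chase test. Columns are PName, Color, Cost, Weight, SName; row i has aⱼ where attribute j ∈ Parti, else bᵢⱼ.
Initial tableau (one row per fragment):
  row 1: a1 b12 a3 b14 b15
  row 2: a1 b22 a3 a4 a5
  row 3: b31 a2 a3 b34 b35
Rows 1 and 2 agree on Cost; apply Cost→Color and equate their Color entries.
Rows 1 and 3 agree on Cost; apply Cost→Color and equate their Color entries.
Rows 1 and 2 agree on Color; apply Color→SName and equate their SName entries.
Rows 1 and 3 agree on Color; apply Color→SName and equate their SName entries.
Rows 1 and 3 agree on Color, Cost; apply Color, Cost→PName and equate their PName entries.
Row 2 is now all distinguished symbols — the join is lossless.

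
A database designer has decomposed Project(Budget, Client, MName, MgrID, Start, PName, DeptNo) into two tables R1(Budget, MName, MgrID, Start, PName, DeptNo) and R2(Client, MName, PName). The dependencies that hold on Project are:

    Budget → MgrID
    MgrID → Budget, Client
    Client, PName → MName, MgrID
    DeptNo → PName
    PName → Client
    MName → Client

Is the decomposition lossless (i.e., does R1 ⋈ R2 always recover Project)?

Yes

Common attributes: R1 ∩ R2 = {MName, PName}.
Closure of {MName, PName}: PName → Client applies, adding Client; Client, PName → MName, MgrID applies, adding MgrID; MgrID → Budget, Client applies, adding Budget. So (MName, PName)⁺ = {Budget, Client, MName, MgrID, PName}.
This closure contains every attribute of R2, so R1 ∩ R2 → R2. The join is lossless.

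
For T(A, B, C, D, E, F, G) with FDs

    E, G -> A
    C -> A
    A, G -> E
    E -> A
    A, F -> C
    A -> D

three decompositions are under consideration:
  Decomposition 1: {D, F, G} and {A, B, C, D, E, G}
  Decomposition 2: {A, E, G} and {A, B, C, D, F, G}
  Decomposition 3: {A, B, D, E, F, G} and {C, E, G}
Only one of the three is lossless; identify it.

Decomposition 1: common = {D, G}, closure = {D, G} → lossy.
Decomposition 2: common = {A, G}, closure = {A, D, E, G} → lossless.
Decomposition 3: common = {E, G}, closure = {A, D, E, G} → lossy.

Decomposition 2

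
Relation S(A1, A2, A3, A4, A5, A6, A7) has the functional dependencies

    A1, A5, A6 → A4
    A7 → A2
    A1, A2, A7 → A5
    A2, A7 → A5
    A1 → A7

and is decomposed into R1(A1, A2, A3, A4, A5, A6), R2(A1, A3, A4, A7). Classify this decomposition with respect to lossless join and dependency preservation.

lossless but not dependency-preserving

Lossless test: (A1, A3, A4)⁺ = {A1, A2, A3, A4, A5, A7}, which contains all of one fragment — lossless.
Dependency preservation: the restricted closure of {A7} across the fragments never reaches {A2}, so A7 → A2 cannot be enforced without a join — not preserved.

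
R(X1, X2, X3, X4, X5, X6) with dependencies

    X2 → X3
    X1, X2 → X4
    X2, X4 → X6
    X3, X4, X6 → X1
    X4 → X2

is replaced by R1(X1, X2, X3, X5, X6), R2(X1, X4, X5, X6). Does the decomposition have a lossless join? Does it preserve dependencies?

lossy and not dependency-preserving

Lossless test: (X1, X5, X6)⁺ = {X1, X5, X6}, which is a superkey of neither fragment — lossy.
Dependency preservation: the restricted closure of {X1, X2} across the fragments never reaches {X4}, so X1, X2 → X4 cannot be enforced without a join — not preserved.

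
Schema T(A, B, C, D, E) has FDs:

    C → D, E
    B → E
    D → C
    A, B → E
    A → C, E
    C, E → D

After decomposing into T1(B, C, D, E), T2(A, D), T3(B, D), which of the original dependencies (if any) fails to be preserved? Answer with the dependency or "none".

C → D, E lies within T1.
B → E lies within T1.
D → C lies within T1.
A, B → E: restricted closure across fragments reaches E.
A → C, E: restricted closure across fragments reaches C, E.
C, E → D lies within T1.
Every dependency is enforceable on the fragments, so the decomposition is dependency-preserving.

none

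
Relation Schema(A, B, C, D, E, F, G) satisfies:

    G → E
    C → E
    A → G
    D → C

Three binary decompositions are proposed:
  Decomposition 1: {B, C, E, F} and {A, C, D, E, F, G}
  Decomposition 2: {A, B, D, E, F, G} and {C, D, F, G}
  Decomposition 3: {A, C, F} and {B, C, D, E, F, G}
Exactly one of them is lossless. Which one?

Decomposition 2

Decomposition 1: common = {C, E, F}, closure = {C, E, F} → lossy.
Decomposition 2: common = {D, F, G}, closure = {C, D, E, F, G} → lossless.
Decomposition 3: common = {C, F}, closure = {C, E, F} → lossy.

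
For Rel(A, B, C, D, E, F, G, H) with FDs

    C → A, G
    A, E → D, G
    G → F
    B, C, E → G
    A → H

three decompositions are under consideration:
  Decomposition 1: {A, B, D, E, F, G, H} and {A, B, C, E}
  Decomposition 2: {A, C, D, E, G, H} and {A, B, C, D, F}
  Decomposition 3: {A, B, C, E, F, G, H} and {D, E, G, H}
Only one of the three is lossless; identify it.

Decomposition 1: common = {A, B, E}, closure = {A, B, D, E, F, G, H} → lossless.
Decomposition 2: common = {A, C, D}, closure = {A, C, D, F, G, H} → lossy.
Decomposition 3: common = {E, G, H}, closure = {E, F, G, H} → lossy.

Decomposition 1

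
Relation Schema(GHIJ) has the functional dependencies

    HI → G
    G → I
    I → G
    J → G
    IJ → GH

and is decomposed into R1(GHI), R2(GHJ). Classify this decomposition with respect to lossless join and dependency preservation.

Lossless test: (GH)⁺ = {GHI}, which contains all of one fragment — lossless.
Dependency preservation: IJ → GH is not contained in any single fragment, but the restricted closure of its left-hand side across the fragments still reaches the right-hand side; the remaining FDs each lie inside some fragment. All dependencies are preserved.

lossless and dependency-preserving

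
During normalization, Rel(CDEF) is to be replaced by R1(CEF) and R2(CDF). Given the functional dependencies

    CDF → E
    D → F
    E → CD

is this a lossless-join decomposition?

No

Common attributes: R1 ∩ R2 = {CF}.
No dependency enlarges {CF}, so (CF)⁺ = {CF}.
The closure contains neither all of R1 = {CEF} nor all of R2 = {CDF}, so the common attributes are not a superkey of either fragment. The join is lossy.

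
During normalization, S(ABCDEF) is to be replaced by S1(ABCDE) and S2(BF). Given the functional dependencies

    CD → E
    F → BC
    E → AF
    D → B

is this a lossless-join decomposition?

Common attributes: S1 ∩ S2 = {B}.
No dependency enlarges {B}, so (B)⁺ = {B}.
The closure contains neither all of S1 = {ABCDE} nor all of S2 = {BF}, so the common attributes are not a superkey of either fragment. The join is lossy.

No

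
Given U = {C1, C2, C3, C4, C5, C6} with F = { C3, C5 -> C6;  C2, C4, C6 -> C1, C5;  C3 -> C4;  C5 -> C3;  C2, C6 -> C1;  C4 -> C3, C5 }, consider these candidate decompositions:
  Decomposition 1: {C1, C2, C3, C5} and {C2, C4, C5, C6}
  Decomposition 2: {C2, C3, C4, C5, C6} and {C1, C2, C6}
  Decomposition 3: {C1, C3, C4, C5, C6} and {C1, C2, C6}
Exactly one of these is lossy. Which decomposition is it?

Decomposition 1: common = {C2, C5}, closure = {C1, C2, C3, C4, C5, C6} → lossless.
Decomposition 2: common = {C2, C6}, closure = {C1, C2, C6} → lossless.
Decomposition 3: common = {C1, C6}, closure = {C1, C6} → lossy.

Decomposition 3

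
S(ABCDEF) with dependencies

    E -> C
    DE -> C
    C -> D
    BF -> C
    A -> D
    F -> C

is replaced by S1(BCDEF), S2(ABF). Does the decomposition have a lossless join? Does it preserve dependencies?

lossy and not dependency-preserving

Lossless test: (BF)⁺ = {BCDF}, which is a superkey of neither fragment — lossy.
Dependency preservation: the restricted closure of {A} across the fragments never reaches {D}, so A → D cannot be enforced without a join — not preserved.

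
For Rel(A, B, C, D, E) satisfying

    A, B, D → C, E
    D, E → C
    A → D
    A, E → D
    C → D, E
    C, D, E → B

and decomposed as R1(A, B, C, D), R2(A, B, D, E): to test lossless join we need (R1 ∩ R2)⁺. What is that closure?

A, B, C, D, E

R1 ∩ R2 = {A, B, D}.
A, B, D → C, E applies, adding C, E
Closure: {A, B, C, D, E}.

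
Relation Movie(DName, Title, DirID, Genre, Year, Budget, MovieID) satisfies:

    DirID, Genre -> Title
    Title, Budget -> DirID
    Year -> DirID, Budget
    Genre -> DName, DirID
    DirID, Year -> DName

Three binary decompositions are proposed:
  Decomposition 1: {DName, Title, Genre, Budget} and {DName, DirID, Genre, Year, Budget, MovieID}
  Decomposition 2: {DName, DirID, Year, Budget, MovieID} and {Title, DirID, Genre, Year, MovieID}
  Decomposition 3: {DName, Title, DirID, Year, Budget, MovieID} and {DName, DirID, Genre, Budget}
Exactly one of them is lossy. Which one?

Decomposition 1: common = {DName, Genre, Budget}, closure = {DName, Title, DirID, Genre, Budget} → lossless.
Decomposition 2: common = {DirID, Year, MovieID}, closure = {DName, DirID, Year, Budget, MovieID} → lossless.
Decomposition 3: common = {DName, DirID, Budget}, closure = {DName, DirID, Budget} → lossy.

Decomposition 3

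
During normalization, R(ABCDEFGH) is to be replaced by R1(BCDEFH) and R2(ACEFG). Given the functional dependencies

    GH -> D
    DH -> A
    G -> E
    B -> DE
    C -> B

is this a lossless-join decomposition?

No

Common attributes: R1 ∩ R2 = {CEF}.
Closure of {CEF}: C → B applies, adding B; B → DE applies, adding D. So (CEF)⁺ = {BCDEF}.
The closure contains neither all of R1 = {BCDEFH} nor all of R2 = {ACEFG}, so the common attributes are not a superkey of either fragment. The join is lossy.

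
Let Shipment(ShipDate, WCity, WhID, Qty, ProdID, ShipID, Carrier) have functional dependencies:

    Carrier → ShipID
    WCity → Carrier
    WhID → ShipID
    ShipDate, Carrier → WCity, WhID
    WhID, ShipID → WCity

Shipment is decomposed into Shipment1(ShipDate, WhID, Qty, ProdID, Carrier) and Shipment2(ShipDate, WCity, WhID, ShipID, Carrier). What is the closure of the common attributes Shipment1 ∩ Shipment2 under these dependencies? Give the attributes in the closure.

Shipment1 ∩ Shipment2 = {ShipDate, WhID, Carrier}.
Carrier → ShipID applies, adding ShipID
ShipDate, Carrier → WCity, WhID applies, adding WCity
Closure: {ShipDate, WCity, WhID, ShipID, Carrier}.

ShipDate, WCity, WhID, ShipID, Carrier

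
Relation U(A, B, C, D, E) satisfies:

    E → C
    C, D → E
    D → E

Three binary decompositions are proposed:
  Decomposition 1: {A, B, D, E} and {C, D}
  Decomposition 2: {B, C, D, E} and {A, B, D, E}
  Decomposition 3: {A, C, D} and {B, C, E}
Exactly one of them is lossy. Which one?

Decomposition 3

Decomposition 1: common = {D}, closure = {C, D, E} → lossless.
Decomposition 2: common = {B, D, E}, closure = {B, C, D, E} → lossless.
Decomposition 3: common = {C}, closure = {C} → lossy.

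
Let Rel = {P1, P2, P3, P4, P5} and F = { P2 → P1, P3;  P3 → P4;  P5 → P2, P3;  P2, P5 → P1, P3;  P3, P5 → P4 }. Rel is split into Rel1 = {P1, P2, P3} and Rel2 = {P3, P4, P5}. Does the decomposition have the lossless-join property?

Common attributes: Rel1 ∩ Rel2 = {P3}.
Closure of {P3}: P3 → P4 applies, adding P4. So (P3)⁺ = {P3, P4}.
The closure contains neither all of Rel1 = {P1, P2, P3} nor all of Rel2 = {P3, P4, P5}, so the common attributes are not a superkey of either fragment. The join is lossy.

No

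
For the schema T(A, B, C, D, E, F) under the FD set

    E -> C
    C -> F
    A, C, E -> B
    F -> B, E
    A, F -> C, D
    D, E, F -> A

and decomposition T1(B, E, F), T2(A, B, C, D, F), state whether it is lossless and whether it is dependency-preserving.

lossless and dependency-preserving

Lossless test: (B, F)⁺ = {B, C, E, F}, which contains all of one fragment — lossless.
Dependency preservation: E → C; A, C, E → B; D, E, F → A are not contained in any single fragment, but the restricted closure of each left-hand side across the fragments still reaches the right-hand side; the remaining FDs each lie inside some fragment. All dependencies are preserved.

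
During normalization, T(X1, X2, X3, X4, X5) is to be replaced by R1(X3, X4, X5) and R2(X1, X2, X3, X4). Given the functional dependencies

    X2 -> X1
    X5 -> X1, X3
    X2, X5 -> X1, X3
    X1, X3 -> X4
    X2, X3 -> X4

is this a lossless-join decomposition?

Common attributes: R1 ∩ R2 = {X3, X4}.
No dependency enlarges {X3, X4}, so (X3, X4)⁺ = {X3, X4}.
The closure contains neither all of R1 = {X3, X4, X5} nor all of R2 = {X1, X2, X3, X4}, so the common attributes are not a superkey of either fragment. The join is lossy.

No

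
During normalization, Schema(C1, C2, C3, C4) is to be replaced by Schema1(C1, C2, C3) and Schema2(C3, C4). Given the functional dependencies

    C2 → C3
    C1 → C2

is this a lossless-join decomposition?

No

Common attributes: Schema1 ∩ Schema2 = {C3}.
No dependency enlarges {C3}, so (C3)⁺ = {C3}.
The closure contains neither all of Schema1 = {C1, C2, C3} nor all of Schema2 = {C3, C4}, so the common attributes are not a superkey of either fragment. The join is lossy.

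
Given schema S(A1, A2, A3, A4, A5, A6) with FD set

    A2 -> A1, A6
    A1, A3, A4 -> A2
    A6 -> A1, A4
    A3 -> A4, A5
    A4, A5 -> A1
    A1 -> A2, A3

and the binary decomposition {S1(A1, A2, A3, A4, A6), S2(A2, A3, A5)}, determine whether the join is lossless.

Yes

Common attributes: S1 ∩ S2 = {A2, A3}.
Closure of {A2, A3}: A2 → A1, A6 applies, adding A1, A6; A6 → A1, A4 applies, adding A4; A3 → A4, A5 applies, adding A5. So (A2, A3)⁺ = {A1, A2, A3, A4, A5, A6}.
This closure contains every attribute of S1, so S1 ∩ S2 → S1. The join is lossless.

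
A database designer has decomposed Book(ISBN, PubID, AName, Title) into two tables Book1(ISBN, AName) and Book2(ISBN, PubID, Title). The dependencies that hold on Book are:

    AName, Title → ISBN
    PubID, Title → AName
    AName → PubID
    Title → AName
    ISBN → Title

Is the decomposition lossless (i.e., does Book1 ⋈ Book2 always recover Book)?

Yes

Common attributes: Book1 ∩ Book2 = {ISBN}.
Closure of {ISBN}: ISBN → Title applies, adding Title; Title → AName applies, adding AName; AName → PubID applies, adding PubID. So (ISBN)⁺ = {ISBN, PubID, AName, Title}.
This closure contains every attribute of Book1, so Book1 ∩ Book2 → Book1. The join is lossless.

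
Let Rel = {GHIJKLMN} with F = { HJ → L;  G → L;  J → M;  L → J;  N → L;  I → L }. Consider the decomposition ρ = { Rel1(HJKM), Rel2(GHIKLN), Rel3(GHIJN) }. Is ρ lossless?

Chase test. Columns are GHIJKLMN; row i has aⱼ where attribute j ∈ Reli, else bᵢⱼ.
Initial tableau (one row per fragment):
  row 1: b11 a2 b13 a4 a5 b16 a7 b18
  row 2: a1 a2 a3 b24 a5 a6 b27 a8
  row 3: a1 a2 a3 a4 b35 b36 b37 a8
Rows 1 and 3 agree on HJ; apply HJ→L and equate their L entries.
Rows 2 and 3 agree on G; apply G→L and equate their L entries.
Rows 1 and 3 agree on J; apply J→M and equate their M entries.
Rows 1 and 2 agree on L; apply L→J and equate their J entries.
Rows 1 and 2 agree on J; apply J→M and equate their M entries.
Row 2 is now all distinguished symbols — the join is lossless.

Yes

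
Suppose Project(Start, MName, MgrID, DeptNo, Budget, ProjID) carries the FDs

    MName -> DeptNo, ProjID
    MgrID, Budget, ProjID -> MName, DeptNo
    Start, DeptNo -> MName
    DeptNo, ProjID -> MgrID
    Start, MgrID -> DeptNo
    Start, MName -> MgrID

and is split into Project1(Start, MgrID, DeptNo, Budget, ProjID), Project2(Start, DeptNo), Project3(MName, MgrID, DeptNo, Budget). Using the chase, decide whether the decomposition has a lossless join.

Chase test. Columns are Start, MName, MgrID, DeptNo, Budget, ProjID; row i has aⱼ where attribute j ∈ Projecti, else bᵢⱼ.
Initial tableau (one row per fragment):
  row 1: a1 b12 a3 a4 a5 a6
  row 2: a1 b22 b23 a4 b25 b26
  row 3: b31 a2 a3 a4 a5 b36
Rows 1 and 2 agree on Start, DeptNo; apply Start, DeptNo→MName and equate their MName entries.
Rows 1 and 2 agree on Start, MName; apply Start, MName→MgrID and equate their MgrID entries.
Rows 1 and 2 agree on MName; apply MName→DeptNo, ProjID and equate their DeptNo, ProjID entries.
No row becomes fully distinguished — the join is lossy.

No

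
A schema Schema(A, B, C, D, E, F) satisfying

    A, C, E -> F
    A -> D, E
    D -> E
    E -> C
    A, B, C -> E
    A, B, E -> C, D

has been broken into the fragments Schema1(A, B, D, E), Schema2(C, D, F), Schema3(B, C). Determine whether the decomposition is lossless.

No

Chase test. Columns are A, B, C, D, E, F; row i has aⱼ where attribute j ∈ Schemai, else bᵢⱼ.
Initial tableau (one row per fragment):
  row 1: a1 a2 b13 a4 a5 b16
  row 2: b21 b22 a3 a4 b25 a6
  row 3: b31 a2 a3 b34 b35 b36
Rows 1 and 2 agree on D; apply D→E and equate their E entries.
Rows 1 and 2 agree on E; apply E→C and equate their C entries.
No row becomes fully distinguished — the join is lossy.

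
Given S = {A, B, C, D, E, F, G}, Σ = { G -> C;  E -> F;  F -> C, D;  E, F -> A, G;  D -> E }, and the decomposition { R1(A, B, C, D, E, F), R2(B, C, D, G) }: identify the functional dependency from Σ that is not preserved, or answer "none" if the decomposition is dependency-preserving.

G → C lies within R2.
E → F lies within R1.
F → C, D lies within R1.
E, F → A, G: restricted closure across fragments reaches A, G.
D → E lies within R1.
Every dependency is enforceable on the fragments, so the decomposition is dependency-preserving.

none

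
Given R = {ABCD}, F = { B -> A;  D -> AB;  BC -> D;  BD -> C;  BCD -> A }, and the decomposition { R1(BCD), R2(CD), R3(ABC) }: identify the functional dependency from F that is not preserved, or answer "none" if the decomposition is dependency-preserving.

none

B → A lies within R3.
D → AB: restricted closure across fragments reaches AB.
BC → D lies within R1.
BD → C lies within R1.
BCD → A: restricted closure across fragments reaches A.
Every dependency is enforceable on the fragments, so the decomposition is dependency-preserving.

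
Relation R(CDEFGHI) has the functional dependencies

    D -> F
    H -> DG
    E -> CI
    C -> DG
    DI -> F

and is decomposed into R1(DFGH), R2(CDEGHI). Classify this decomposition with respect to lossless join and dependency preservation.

lossless and dependency-preserving

Lossless test: (DGH)⁺ = {DFGH}, which contains all of one fragment — lossless.
Dependency preservation: DI → F is not contained in any single fragment, but the restricted closure of its left-hand side across the fragments still reaches the right-hand side; the remaining FDs each lie inside some fragment. All dependencies are preserved.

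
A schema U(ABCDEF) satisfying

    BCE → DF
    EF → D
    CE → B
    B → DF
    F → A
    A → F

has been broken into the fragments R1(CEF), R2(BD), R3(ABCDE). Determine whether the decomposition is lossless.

Chase test. Columns are ABCDEF; row i has aⱼ where attribute j ∈ Ri, else bᵢⱼ.
Initial tableau (one row per fragment):
  row 1: b11 b12 a3 b14 a5 a6
  row 2: b21 a2 b23 a4 b25 b26
  row 3: a1 a2 a3 a4 a5 b36
Rows 1 and 3 agree on CE; apply CE→B and equate their B entries.
Rows 1 and 2 agree on B; apply B→DF and equate their DF entries.
Rows 1 and 3 agree on B; apply B→DF and equate their DF entries.
Rows 1 and 2 agree on F; apply F→A and equate their A entries.
Rows 1 and 3 agree on F; apply F→A and equate their A entries.
Row 1 is now all distinguished symbols — the join is lossless.

Yes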